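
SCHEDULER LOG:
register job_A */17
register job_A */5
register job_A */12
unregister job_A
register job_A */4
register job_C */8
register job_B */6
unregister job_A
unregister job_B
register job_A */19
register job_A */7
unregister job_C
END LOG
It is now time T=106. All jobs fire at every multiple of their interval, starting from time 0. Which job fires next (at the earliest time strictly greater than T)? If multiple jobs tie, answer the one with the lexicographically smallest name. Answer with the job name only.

Answer: job_A

Derivation:
Op 1: register job_A */17 -> active={job_A:*/17}
Op 2: register job_A */5 -> active={job_A:*/5}
Op 3: register job_A */12 -> active={job_A:*/12}
Op 4: unregister job_A -> active={}
Op 5: register job_A */4 -> active={job_A:*/4}
Op 6: register job_C */8 -> active={job_A:*/4, job_C:*/8}
Op 7: register job_B */6 -> active={job_A:*/4, job_B:*/6, job_C:*/8}
Op 8: unregister job_A -> active={job_B:*/6, job_C:*/8}
Op 9: unregister job_B -> active={job_C:*/8}
Op 10: register job_A */19 -> active={job_A:*/19, job_C:*/8}
Op 11: register job_A */7 -> active={job_A:*/7, job_C:*/8}
Op 12: unregister job_C -> active={job_A:*/7}
  job_A: interval 7, next fire after T=106 is 112
Earliest = 112, winner (lex tiebreak) = job_A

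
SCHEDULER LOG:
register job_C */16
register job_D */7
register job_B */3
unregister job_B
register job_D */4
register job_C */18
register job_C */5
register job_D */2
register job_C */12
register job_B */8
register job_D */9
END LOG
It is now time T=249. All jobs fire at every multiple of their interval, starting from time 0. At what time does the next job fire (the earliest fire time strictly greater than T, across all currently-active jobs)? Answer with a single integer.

Answer: 252

Derivation:
Op 1: register job_C */16 -> active={job_C:*/16}
Op 2: register job_D */7 -> active={job_C:*/16, job_D:*/7}
Op 3: register job_B */3 -> active={job_B:*/3, job_C:*/16, job_D:*/7}
Op 4: unregister job_B -> active={job_C:*/16, job_D:*/7}
Op 5: register job_D */4 -> active={job_C:*/16, job_D:*/4}
Op 6: register job_C */18 -> active={job_C:*/18, job_D:*/4}
Op 7: register job_C */5 -> active={job_C:*/5, job_D:*/4}
Op 8: register job_D */2 -> active={job_C:*/5, job_D:*/2}
Op 9: register job_C */12 -> active={job_C:*/12, job_D:*/2}
Op 10: register job_B */8 -> active={job_B:*/8, job_C:*/12, job_D:*/2}
Op 11: register job_D */9 -> active={job_B:*/8, job_C:*/12, job_D:*/9}
  job_B: interval 8, next fire after T=249 is 256
  job_C: interval 12, next fire after T=249 is 252
  job_D: interval 9, next fire after T=249 is 252
Earliest fire time = 252 (job job_C)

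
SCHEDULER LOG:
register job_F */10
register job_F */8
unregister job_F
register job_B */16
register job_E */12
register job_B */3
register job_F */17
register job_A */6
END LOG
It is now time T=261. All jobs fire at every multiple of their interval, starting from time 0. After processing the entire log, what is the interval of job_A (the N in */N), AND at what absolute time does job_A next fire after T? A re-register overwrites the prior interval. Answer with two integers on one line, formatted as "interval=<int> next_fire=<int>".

Answer: interval=6 next_fire=264

Derivation:
Op 1: register job_F */10 -> active={job_F:*/10}
Op 2: register job_F */8 -> active={job_F:*/8}
Op 3: unregister job_F -> active={}
Op 4: register job_B */16 -> active={job_B:*/16}
Op 5: register job_E */12 -> active={job_B:*/16, job_E:*/12}
Op 6: register job_B */3 -> active={job_B:*/3, job_E:*/12}
Op 7: register job_F */17 -> active={job_B:*/3, job_E:*/12, job_F:*/17}
Op 8: register job_A */6 -> active={job_A:*/6, job_B:*/3, job_E:*/12, job_F:*/17}
Final interval of job_A = 6
Next fire of job_A after T=261: (261//6+1)*6 = 264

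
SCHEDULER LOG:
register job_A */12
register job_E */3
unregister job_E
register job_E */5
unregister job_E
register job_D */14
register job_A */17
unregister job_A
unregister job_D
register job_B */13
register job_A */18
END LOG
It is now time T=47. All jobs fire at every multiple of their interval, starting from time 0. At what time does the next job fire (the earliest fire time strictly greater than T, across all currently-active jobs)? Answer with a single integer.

Answer: 52

Derivation:
Op 1: register job_A */12 -> active={job_A:*/12}
Op 2: register job_E */3 -> active={job_A:*/12, job_E:*/3}
Op 3: unregister job_E -> active={job_A:*/12}
Op 4: register job_E */5 -> active={job_A:*/12, job_E:*/5}
Op 5: unregister job_E -> active={job_A:*/12}
Op 6: register job_D */14 -> active={job_A:*/12, job_D:*/14}
Op 7: register job_A */17 -> active={job_A:*/17, job_D:*/14}
Op 8: unregister job_A -> active={job_D:*/14}
Op 9: unregister job_D -> active={}
Op 10: register job_B */13 -> active={job_B:*/13}
Op 11: register job_A */18 -> active={job_A:*/18, job_B:*/13}
  job_A: interval 18, next fire after T=47 is 54
  job_B: interval 13, next fire after T=47 is 52
Earliest fire time = 52 (job job_B)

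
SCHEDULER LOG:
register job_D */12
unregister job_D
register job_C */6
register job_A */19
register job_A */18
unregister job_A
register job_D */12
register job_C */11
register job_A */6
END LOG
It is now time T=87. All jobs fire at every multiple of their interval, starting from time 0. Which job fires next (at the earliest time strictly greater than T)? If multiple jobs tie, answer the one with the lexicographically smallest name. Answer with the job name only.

Op 1: register job_D */12 -> active={job_D:*/12}
Op 2: unregister job_D -> active={}
Op 3: register job_C */6 -> active={job_C:*/6}
Op 4: register job_A */19 -> active={job_A:*/19, job_C:*/6}
Op 5: register job_A */18 -> active={job_A:*/18, job_C:*/6}
Op 6: unregister job_A -> active={job_C:*/6}
Op 7: register job_D */12 -> active={job_C:*/6, job_D:*/12}
Op 8: register job_C */11 -> active={job_C:*/11, job_D:*/12}
Op 9: register job_A */6 -> active={job_A:*/6, job_C:*/11, job_D:*/12}
  job_A: interval 6, next fire after T=87 is 90
  job_C: interval 11, next fire after T=87 is 88
  job_D: interval 12, next fire after T=87 is 96
Earliest = 88, winner (lex tiebreak) = job_C

Answer: job_C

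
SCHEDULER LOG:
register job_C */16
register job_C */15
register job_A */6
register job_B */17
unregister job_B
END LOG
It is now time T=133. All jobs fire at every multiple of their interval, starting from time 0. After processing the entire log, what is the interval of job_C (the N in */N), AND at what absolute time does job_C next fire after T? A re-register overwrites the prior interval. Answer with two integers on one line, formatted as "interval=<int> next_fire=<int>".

Answer: interval=15 next_fire=135

Derivation:
Op 1: register job_C */16 -> active={job_C:*/16}
Op 2: register job_C */15 -> active={job_C:*/15}
Op 3: register job_A */6 -> active={job_A:*/6, job_C:*/15}
Op 4: register job_B */17 -> active={job_A:*/6, job_B:*/17, job_C:*/15}
Op 5: unregister job_B -> active={job_A:*/6, job_C:*/15}
Final interval of job_C = 15
Next fire of job_C after T=133: (133//15+1)*15 = 135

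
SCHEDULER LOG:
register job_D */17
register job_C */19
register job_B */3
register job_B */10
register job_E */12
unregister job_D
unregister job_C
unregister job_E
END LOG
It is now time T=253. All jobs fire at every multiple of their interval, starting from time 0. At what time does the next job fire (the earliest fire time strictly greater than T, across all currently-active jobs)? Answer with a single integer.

Answer: 260

Derivation:
Op 1: register job_D */17 -> active={job_D:*/17}
Op 2: register job_C */19 -> active={job_C:*/19, job_D:*/17}
Op 3: register job_B */3 -> active={job_B:*/3, job_C:*/19, job_D:*/17}
Op 4: register job_B */10 -> active={job_B:*/10, job_C:*/19, job_D:*/17}
Op 5: register job_E */12 -> active={job_B:*/10, job_C:*/19, job_D:*/17, job_E:*/12}
Op 6: unregister job_D -> active={job_B:*/10, job_C:*/19, job_E:*/12}
Op 7: unregister job_C -> active={job_B:*/10, job_E:*/12}
Op 8: unregister job_E -> active={job_B:*/10}
  job_B: interval 10, next fire after T=253 is 260
Earliest fire time = 260 (job job_B)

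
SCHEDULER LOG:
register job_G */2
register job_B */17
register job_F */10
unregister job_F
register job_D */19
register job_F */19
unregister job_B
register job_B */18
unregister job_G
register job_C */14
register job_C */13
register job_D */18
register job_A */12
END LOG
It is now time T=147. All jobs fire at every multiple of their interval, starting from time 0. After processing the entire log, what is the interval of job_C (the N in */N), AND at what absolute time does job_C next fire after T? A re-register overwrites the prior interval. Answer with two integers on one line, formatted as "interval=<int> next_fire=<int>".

Answer: interval=13 next_fire=156

Derivation:
Op 1: register job_G */2 -> active={job_G:*/2}
Op 2: register job_B */17 -> active={job_B:*/17, job_G:*/2}
Op 3: register job_F */10 -> active={job_B:*/17, job_F:*/10, job_G:*/2}
Op 4: unregister job_F -> active={job_B:*/17, job_G:*/2}
Op 5: register job_D */19 -> active={job_B:*/17, job_D:*/19, job_G:*/2}
Op 6: register job_F */19 -> active={job_B:*/17, job_D:*/19, job_F:*/19, job_G:*/2}
Op 7: unregister job_B -> active={job_D:*/19, job_F:*/19, job_G:*/2}
Op 8: register job_B */18 -> active={job_B:*/18, job_D:*/19, job_F:*/19, job_G:*/2}
Op 9: unregister job_G -> active={job_B:*/18, job_D:*/19, job_F:*/19}
Op 10: register job_C */14 -> active={job_B:*/18, job_C:*/14, job_D:*/19, job_F:*/19}
Op 11: register job_C */13 -> active={job_B:*/18, job_C:*/13, job_D:*/19, job_F:*/19}
Op 12: register job_D */18 -> active={job_B:*/18, job_C:*/13, job_D:*/18, job_F:*/19}
Op 13: register job_A */12 -> active={job_A:*/12, job_B:*/18, job_C:*/13, job_D:*/18, job_F:*/19}
Final interval of job_C = 13
Next fire of job_C after T=147: (147//13+1)*13 = 156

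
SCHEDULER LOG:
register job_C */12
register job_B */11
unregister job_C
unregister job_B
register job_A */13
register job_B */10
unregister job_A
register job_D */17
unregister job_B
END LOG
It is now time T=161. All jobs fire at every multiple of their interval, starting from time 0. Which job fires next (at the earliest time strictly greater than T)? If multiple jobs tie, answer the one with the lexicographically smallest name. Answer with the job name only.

Op 1: register job_C */12 -> active={job_C:*/12}
Op 2: register job_B */11 -> active={job_B:*/11, job_C:*/12}
Op 3: unregister job_C -> active={job_B:*/11}
Op 4: unregister job_B -> active={}
Op 5: register job_A */13 -> active={job_A:*/13}
Op 6: register job_B */10 -> active={job_A:*/13, job_B:*/10}
Op 7: unregister job_A -> active={job_B:*/10}
Op 8: register job_D */17 -> active={job_B:*/10, job_D:*/17}
Op 9: unregister job_B -> active={job_D:*/17}
  job_D: interval 17, next fire after T=161 is 170
Earliest = 170, winner (lex tiebreak) = job_D

Answer: job_D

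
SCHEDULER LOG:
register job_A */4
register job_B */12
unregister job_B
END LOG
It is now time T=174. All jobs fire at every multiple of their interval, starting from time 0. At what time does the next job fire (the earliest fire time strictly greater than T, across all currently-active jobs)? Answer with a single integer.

Op 1: register job_A */4 -> active={job_A:*/4}
Op 2: register job_B */12 -> active={job_A:*/4, job_B:*/12}
Op 3: unregister job_B -> active={job_A:*/4}
  job_A: interval 4, next fire after T=174 is 176
Earliest fire time = 176 (job job_A)

Answer: 176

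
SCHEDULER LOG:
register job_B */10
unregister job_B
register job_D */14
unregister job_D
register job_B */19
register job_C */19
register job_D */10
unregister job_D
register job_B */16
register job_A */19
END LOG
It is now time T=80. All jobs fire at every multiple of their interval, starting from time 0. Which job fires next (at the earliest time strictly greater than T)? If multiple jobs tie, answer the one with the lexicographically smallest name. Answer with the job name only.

Answer: job_A

Derivation:
Op 1: register job_B */10 -> active={job_B:*/10}
Op 2: unregister job_B -> active={}
Op 3: register job_D */14 -> active={job_D:*/14}
Op 4: unregister job_D -> active={}
Op 5: register job_B */19 -> active={job_B:*/19}
Op 6: register job_C */19 -> active={job_B:*/19, job_C:*/19}
Op 7: register job_D */10 -> active={job_B:*/19, job_C:*/19, job_D:*/10}
Op 8: unregister job_D -> active={job_B:*/19, job_C:*/19}
Op 9: register job_B */16 -> active={job_B:*/16, job_C:*/19}
Op 10: register job_A */19 -> active={job_A:*/19, job_B:*/16, job_C:*/19}
  job_A: interval 19, next fire after T=80 is 95
  job_B: interval 16, next fire after T=80 is 96
  job_C: interval 19, next fire after T=80 is 95
Earliest = 95, winner (lex tiebreak) = job_A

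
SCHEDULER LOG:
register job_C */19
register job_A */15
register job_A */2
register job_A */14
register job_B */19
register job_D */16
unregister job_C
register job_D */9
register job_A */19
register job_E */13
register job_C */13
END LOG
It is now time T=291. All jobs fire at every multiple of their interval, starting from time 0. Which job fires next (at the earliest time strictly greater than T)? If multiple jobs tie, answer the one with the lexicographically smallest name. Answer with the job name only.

Answer: job_D

Derivation:
Op 1: register job_C */19 -> active={job_C:*/19}
Op 2: register job_A */15 -> active={job_A:*/15, job_C:*/19}
Op 3: register job_A */2 -> active={job_A:*/2, job_C:*/19}
Op 4: register job_A */14 -> active={job_A:*/14, job_C:*/19}
Op 5: register job_B */19 -> active={job_A:*/14, job_B:*/19, job_C:*/19}
Op 6: register job_D */16 -> active={job_A:*/14, job_B:*/19, job_C:*/19, job_D:*/16}
Op 7: unregister job_C -> active={job_A:*/14, job_B:*/19, job_D:*/16}
Op 8: register job_D */9 -> active={job_A:*/14, job_B:*/19, job_D:*/9}
Op 9: register job_A */19 -> active={job_A:*/19, job_B:*/19, job_D:*/9}
Op 10: register job_E */13 -> active={job_A:*/19, job_B:*/19, job_D:*/9, job_E:*/13}
Op 11: register job_C */13 -> active={job_A:*/19, job_B:*/19, job_C:*/13, job_D:*/9, job_E:*/13}
  job_A: interval 19, next fire after T=291 is 304
  job_B: interval 19, next fire after T=291 is 304
  job_C: interval 13, next fire after T=291 is 299
  job_D: interval 9, next fire after T=291 is 297
  job_E: interval 13, next fire after T=291 is 299
Earliest = 297, winner (lex tiebreak) = job_D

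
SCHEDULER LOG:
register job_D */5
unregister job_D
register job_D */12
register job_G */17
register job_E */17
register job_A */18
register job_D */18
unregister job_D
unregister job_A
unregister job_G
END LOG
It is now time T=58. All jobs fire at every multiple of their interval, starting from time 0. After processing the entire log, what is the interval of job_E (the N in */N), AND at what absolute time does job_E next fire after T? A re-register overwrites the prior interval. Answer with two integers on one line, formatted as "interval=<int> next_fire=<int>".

Answer: interval=17 next_fire=68

Derivation:
Op 1: register job_D */5 -> active={job_D:*/5}
Op 2: unregister job_D -> active={}
Op 3: register job_D */12 -> active={job_D:*/12}
Op 4: register job_G */17 -> active={job_D:*/12, job_G:*/17}
Op 5: register job_E */17 -> active={job_D:*/12, job_E:*/17, job_G:*/17}
Op 6: register job_A */18 -> active={job_A:*/18, job_D:*/12, job_E:*/17, job_G:*/17}
Op 7: register job_D */18 -> active={job_A:*/18, job_D:*/18, job_E:*/17, job_G:*/17}
Op 8: unregister job_D -> active={job_A:*/18, job_E:*/17, job_G:*/17}
Op 9: unregister job_A -> active={job_E:*/17, job_G:*/17}
Op 10: unregister job_G -> active={job_E:*/17}
Final interval of job_E = 17
Next fire of job_E after T=58: (58//17+1)*17 = 68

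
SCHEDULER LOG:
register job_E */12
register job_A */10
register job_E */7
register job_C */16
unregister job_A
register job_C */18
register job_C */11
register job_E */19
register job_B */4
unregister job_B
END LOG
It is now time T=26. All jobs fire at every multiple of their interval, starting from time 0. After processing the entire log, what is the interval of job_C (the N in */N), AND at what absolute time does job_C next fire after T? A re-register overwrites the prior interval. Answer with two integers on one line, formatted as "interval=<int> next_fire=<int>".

Answer: interval=11 next_fire=33

Derivation:
Op 1: register job_E */12 -> active={job_E:*/12}
Op 2: register job_A */10 -> active={job_A:*/10, job_E:*/12}
Op 3: register job_E */7 -> active={job_A:*/10, job_E:*/7}
Op 4: register job_C */16 -> active={job_A:*/10, job_C:*/16, job_E:*/7}
Op 5: unregister job_A -> active={job_C:*/16, job_E:*/7}
Op 6: register job_C */18 -> active={job_C:*/18, job_E:*/7}
Op 7: register job_C */11 -> active={job_C:*/11, job_E:*/7}
Op 8: register job_E */19 -> active={job_C:*/11, job_E:*/19}
Op 9: register job_B */4 -> active={job_B:*/4, job_C:*/11, job_E:*/19}
Op 10: unregister job_B -> active={job_C:*/11, job_E:*/19}
Final interval of job_C = 11
Next fire of job_C after T=26: (26//11+1)*11 = 33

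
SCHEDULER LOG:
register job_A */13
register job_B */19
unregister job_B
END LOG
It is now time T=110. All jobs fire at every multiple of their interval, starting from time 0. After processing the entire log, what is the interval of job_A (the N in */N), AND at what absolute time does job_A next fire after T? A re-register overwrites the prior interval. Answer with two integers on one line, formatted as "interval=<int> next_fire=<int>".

Answer: interval=13 next_fire=117

Derivation:
Op 1: register job_A */13 -> active={job_A:*/13}
Op 2: register job_B */19 -> active={job_A:*/13, job_B:*/19}
Op 3: unregister job_B -> active={job_A:*/13}
Final interval of job_A = 13
Next fire of job_A after T=110: (110//13+1)*13 = 117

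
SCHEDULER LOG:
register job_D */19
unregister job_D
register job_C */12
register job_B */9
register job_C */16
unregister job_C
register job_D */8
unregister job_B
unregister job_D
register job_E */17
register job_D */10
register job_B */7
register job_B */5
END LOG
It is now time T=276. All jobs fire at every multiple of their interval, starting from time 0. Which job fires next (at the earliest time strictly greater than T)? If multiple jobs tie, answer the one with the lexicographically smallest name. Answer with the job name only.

Op 1: register job_D */19 -> active={job_D:*/19}
Op 2: unregister job_D -> active={}
Op 3: register job_C */12 -> active={job_C:*/12}
Op 4: register job_B */9 -> active={job_B:*/9, job_C:*/12}
Op 5: register job_C */16 -> active={job_B:*/9, job_C:*/16}
Op 6: unregister job_C -> active={job_B:*/9}
Op 7: register job_D */8 -> active={job_B:*/9, job_D:*/8}
Op 8: unregister job_B -> active={job_D:*/8}
Op 9: unregister job_D -> active={}
Op 10: register job_E */17 -> active={job_E:*/17}
Op 11: register job_D */10 -> active={job_D:*/10, job_E:*/17}
Op 12: register job_B */7 -> active={job_B:*/7, job_D:*/10, job_E:*/17}
Op 13: register job_B */5 -> active={job_B:*/5, job_D:*/10, job_E:*/17}
  job_B: interval 5, next fire after T=276 is 280
  job_D: interval 10, next fire after T=276 is 280
  job_E: interval 17, next fire after T=276 is 289
Earliest = 280, winner (lex tiebreak) = job_B

Answer: job_B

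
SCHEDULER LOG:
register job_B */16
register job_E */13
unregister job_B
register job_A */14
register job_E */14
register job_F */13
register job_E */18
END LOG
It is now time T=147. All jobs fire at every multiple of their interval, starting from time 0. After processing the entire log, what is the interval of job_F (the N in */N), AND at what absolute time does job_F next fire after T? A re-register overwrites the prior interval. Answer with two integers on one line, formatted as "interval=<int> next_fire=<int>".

Answer: interval=13 next_fire=156

Derivation:
Op 1: register job_B */16 -> active={job_B:*/16}
Op 2: register job_E */13 -> active={job_B:*/16, job_E:*/13}
Op 3: unregister job_B -> active={job_E:*/13}
Op 4: register job_A */14 -> active={job_A:*/14, job_E:*/13}
Op 5: register job_E */14 -> active={job_A:*/14, job_E:*/14}
Op 6: register job_F */13 -> active={job_A:*/14, job_E:*/14, job_F:*/13}
Op 7: register job_E */18 -> active={job_A:*/14, job_E:*/18, job_F:*/13}
Final interval of job_F = 13
Next fire of job_F after T=147: (147//13+1)*13 = 156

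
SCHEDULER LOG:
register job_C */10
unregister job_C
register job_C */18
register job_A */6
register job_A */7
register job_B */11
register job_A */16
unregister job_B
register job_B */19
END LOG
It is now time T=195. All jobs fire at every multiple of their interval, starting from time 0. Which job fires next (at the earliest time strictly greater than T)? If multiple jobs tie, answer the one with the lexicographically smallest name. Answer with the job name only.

Answer: job_C

Derivation:
Op 1: register job_C */10 -> active={job_C:*/10}
Op 2: unregister job_C -> active={}
Op 3: register job_C */18 -> active={job_C:*/18}
Op 4: register job_A */6 -> active={job_A:*/6, job_C:*/18}
Op 5: register job_A */7 -> active={job_A:*/7, job_C:*/18}
Op 6: register job_B */11 -> active={job_A:*/7, job_B:*/11, job_C:*/18}
Op 7: register job_A */16 -> active={job_A:*/16, job_B:*/11, job_C:*/18}
Op 8: unregister job_B -> active={job_A:*/16, job_C:*/18}
Op 9: register job_B */19 -> active={job_A:*/16, job_B:*/19, job_C:*/18}
  job_A: interval 16, next fire after T=195 is 208
  job_B: interval 19, next fire after T=195 is 209
  job_C: interval 18, next fire after T=195 is 198
Earliest = 198, winner (lex tiebreak) = job_C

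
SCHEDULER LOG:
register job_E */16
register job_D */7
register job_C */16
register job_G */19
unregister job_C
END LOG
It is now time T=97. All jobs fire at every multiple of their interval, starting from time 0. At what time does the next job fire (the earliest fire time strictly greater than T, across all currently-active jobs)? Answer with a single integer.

Op 1: register job_E */16 -> active={job_E:*/16}
Op 2: register job_D */7 -> active={job_D:*/7, job_E:*/16}
Op 3: register job_C */16 -> active={job_C:*/16, job_D:*/7, job_E:*/16}
Op 4: register job_G */19 -> active={job_C:*/16, job_D:*/7, job_E:*/16, job_G:*/19}
Op 5: unregister job_C -> active={job_D:*/7, job_E:*/16, job_G:*/19}
  job_D: interval 7, next fire after T=97 is 98
  job_E: interval 16, next fire after T=97 is 112
  job_G: interval 19, next fire after T=97 is 114
Earliest fire time = 98 (job job_D)

Answer: 98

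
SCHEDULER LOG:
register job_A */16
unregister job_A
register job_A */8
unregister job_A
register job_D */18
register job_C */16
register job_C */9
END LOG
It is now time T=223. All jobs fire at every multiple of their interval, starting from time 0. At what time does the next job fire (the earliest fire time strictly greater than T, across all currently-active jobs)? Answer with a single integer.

Answer: 225

Derivation:
Op 1: register job_A */16 -> active={job_A:*/16}
Op 2: unregister job_A -> active={}
Op 3: register job_A */8 -> active={job_A:*/8}
Op 4: unregister job_A -> active={}
Op 5: register job_D */18 -> active={job_D:*/18}
Op 6: register job_C */16 -> active={job_C:*/16, job_D:*/18}
Op 7: register job_C */9 -> active={job_C:*/9, job_D:*/18}
  job_C: interval 9, next fire after T=223 is 225
  job_D: interval 18, next fire after T=223 is 234
Earliest fire time = 225 (job job_C)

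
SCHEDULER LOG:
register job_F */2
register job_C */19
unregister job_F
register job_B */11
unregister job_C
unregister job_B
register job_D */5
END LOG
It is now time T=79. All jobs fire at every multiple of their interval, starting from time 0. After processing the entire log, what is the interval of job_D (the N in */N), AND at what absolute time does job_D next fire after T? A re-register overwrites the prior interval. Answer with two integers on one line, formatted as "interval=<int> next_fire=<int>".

Op 1: register job_F */2 -> active={job_F:*/2}
Op 2: register job_C */19 -> active={job_C:*/19, job_F:*/2}
Op 3: unregister job_F -> active={job_C:*/19}
Op 4: register job_B */11 -> active={job_B:*/11, job_C:*/19}
Op 5: unregister job_C -> active={job_B:*/11}
Op 6: unregister job_B -> active={}
Op 7: register job_D */5 -> active={job_D:*/5}
Final interval of job_D = 5
Next fire of job_D after T=79: (79//5+1)*5 = 80

Answer: interval=5 next_fire=80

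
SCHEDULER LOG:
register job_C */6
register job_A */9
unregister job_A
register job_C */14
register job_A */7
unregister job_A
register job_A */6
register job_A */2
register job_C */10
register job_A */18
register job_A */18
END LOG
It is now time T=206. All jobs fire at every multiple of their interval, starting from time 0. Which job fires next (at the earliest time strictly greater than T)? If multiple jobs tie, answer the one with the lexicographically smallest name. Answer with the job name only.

Op 1: register job_C */6 -> active={job_C:*/6}
Op 2: register job_A */9 -> active={job_A:*/9, job_C:*/6}
Op 3: unregister job_A -> active={job_C:*/6}
Op 4: register job_C */14 -> active={job_C:*/14}
Op 5: register job_A */7 -> active={job_A:*/7, job_C:*/14}
Op 6: unregister job_A -> active={job_C:*/14}
Op 7: register job_A */6 -> active={job_A:*/6, job_C:*/14}
Op 8: register job_A */2 -> active={job_A:*/2, job_C:*/14}
Op 9: register job_C */10 -> active={job_A:*/2, job_C:*/10}
Op 10: register job_A */18 -> active={job_A:*/18, job_C:*/10}
Op 11: register job_A */18 -> active={job_A:*/18, job_C:*/10}
  job_A: interval 18, next fire after T=206 is 216
  job_C: interval 10, next fire after T=206 is 210
Earliest = 210, winner (lex tiebreak) = job_C

Answer: job_C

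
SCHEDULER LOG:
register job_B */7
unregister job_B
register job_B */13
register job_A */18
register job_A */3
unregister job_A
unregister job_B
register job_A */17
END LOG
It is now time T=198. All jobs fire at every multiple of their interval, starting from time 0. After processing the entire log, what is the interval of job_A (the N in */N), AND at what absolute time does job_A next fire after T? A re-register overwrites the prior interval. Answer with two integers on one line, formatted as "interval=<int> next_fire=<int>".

Op 1: register job_B */7 -> active={job_B:*/7}
Op 2: unregister job_B -> active={}
Op 3: register job_B */13 -> active={job_B:*/13}
Op 4: register job_A */18 -> active={job_A:*/18, job_B:*/13}
Op 5: register job_A */3 -> active={job_A:*/3, job_B:*/13}
Op 6: unregister job_A -> active={job_B:*/13}
Op 7: unregister job_B -> active={}
Op 8: register job_A */17 -> active={job_A:*/17}
Final interval of job_A = 17
Next fire of job_A after T=198: (198//17+1)*17 = 204

Answer: interval=17 next_fire=204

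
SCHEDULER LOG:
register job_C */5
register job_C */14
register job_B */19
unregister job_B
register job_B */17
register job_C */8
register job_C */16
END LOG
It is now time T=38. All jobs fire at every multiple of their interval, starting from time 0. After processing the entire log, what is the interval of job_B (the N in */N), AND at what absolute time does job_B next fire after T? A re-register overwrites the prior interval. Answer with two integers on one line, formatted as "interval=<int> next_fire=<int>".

Answer: interval=17 next_fire=51

Derivation:
Op 1: register job_C */5 -> active={job_C:*/5}
Op 2: register job_C */14 -> active={job_C:*/14}
Op 3: register job_B */19 -> active={job_B:*/19, job_C:*/14}
Op 4: unregister job_B -> active={job_C:*/14}
Op 5: register job_B */17 -> active={job_B:*/17, job_C:*/14}
Op 6: register job_C */8 -> active={job_B:*/17, job_C:*/8}
Op 7: register job_C */16 -> active={job_B:*/17, job_C:*/16}
Final interval of job_B = 17
Next fire of job_B after T=38: (38//17+1)*17 = 51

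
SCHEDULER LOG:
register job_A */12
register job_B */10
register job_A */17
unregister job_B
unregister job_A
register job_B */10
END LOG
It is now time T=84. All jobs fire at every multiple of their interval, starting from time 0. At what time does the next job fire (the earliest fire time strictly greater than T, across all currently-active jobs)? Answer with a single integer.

Op 1: register job_A */12 -> active={job_A:*/12}
Op 2: register job_B */10 -> active={job_A:*/12, job_B:*/10}
Op 3: register job_A */17 -> active={job_A:*/17, job_B:*/10}
Op 4: unregister job_B -> active={job_A:*/17}
Op 5: unregister job_A -> active={}
Op 6: register job_B */10 -> active={job_B:*/10}
  job_B: interval 10, next fire after T=84 is 90
Earliest fire time = 90 (job job_B)

Answer: 90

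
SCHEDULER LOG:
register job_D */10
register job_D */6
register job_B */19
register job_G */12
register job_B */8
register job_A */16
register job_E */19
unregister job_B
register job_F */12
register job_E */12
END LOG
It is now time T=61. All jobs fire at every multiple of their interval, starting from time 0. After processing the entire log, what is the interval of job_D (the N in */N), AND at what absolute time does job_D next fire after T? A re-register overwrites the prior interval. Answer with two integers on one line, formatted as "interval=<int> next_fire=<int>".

Answer: interval=6 next_fire=66

Derivation:
Op 1: register job_D */10 -> active={job_D:*/10}
Op 2: register job_D */6 -> active={job_D:*/6}
Op 3: register job_B */19 -> active={job_B:*/19, job_D:*/6}
Op 4: register job_G */12 -> active={job_B:*/19, job_D:*/6, job_G:*/12}
Op 5: register job_B */8 -> active={job_B:*/8, job_D:*/6, job_G:*/12}
Op 6: register job_A */16 -> active={job_A:*/16, job_B:*/8, job_D:*/6, job_G:*/12}
Op 7: register job_E */19 -> active={job_A:*/16, job_B:*/8, job_D:*/6, job_E:*/19, job_G:*/12}
Op 8: unregister job_B -> active={job_A:*/16, job_D:*/6, job_E:*/19, job_G:*/12}
Op 9: register job_F */12 -> active={job_A:*/16, job_D:*/6, job_E:*/19, job_F:*/12, job_G:*/12}
Op 10: register job_E */12 -> active={job_A:*/16, job_D:*/6, job_E:*/12, job_F:*/12, job_G:*/12}
Final interval of job_D = 6
Next fire of job_D after T=61: (61//6+1)*6 = 66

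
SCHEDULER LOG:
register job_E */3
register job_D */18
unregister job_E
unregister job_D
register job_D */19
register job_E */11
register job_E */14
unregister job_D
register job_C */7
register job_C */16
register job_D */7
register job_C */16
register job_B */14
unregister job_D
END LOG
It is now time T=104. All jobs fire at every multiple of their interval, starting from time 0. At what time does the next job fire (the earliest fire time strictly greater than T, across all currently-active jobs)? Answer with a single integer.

Op 1: register job_E */3 -> active={job_E:*/3}
Op 2: register job_D */18 -> active={job_D:*/18, job_E:*/3}
Op 3: unregister job_E -> active={job_D:*/18}
Op 4: unregister job_D -> active={}
Op 5: register job_D */19 -> active={job_D:*/19}
Op 6: register job_E */11 -> active={job_D:*/19, job_E:*/11}
Op 7: register job_E */14 -> active={job_D:*/19, job_E:*/14}
Op 8: unregister job_D -> active={job_E:*/14}
Op 9: register job_C */7 -> active={job_C:*/7, job_E:*/14}
Op 10: register job_C */16 -> active={job_C:*/16, job_E:*/14}
Op 11: register job_D */7 -> active={job_C:*/16, job_D:*/7, job_E:*/14}
Op 12: register job_C */16 -> active={job_C:*/16, job_D:*/7, job_E:*/14}
Op 13: register job_B */14 -> active={job_B:*/14, job_C:*/16, job_D:*/7, job_E:*/14}
Op 14: unregister job_D -> active={job_B:*/14, job_C:*/16, job_E:*/14}
  job_B: interval 14, next fire after T=104 is 112
  job_C: interval 16, next fire after T=104 is 112
  job_E: interval 14, next fire after T=104 is 112
Earliest fire time = 112 (job job_B)

Answer: 112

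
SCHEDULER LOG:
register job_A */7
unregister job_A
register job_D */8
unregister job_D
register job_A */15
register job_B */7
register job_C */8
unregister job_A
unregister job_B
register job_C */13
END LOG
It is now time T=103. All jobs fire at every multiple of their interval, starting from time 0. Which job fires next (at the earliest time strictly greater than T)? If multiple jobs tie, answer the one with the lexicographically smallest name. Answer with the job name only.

Op 1: register job_A */7 -> active={job_A:*/7}
Op 2: unregister job_A -> active={}
Op 3: register job_D */8 -> active={job_D:*/8}
Op 4: unregister job_D -> active={}
Op 5: register job_A */15 -> active={job_A:*/15}
Op 6: register job_B */7 -> active={job_A:*/15, job_B:*/7}
Op 7: register job_C */8 -> active={job_A:*/15, job_B:*/7, job_C:*/8}
Op 8: unregister job_A -> active={job_B:*/7, job_C:*/8}
Op 9: unregister job_B -> active={job_C:*/8}
Op 10: register job_C */13 -> active={job_C:*/13}
  job_C: interval 13, next fire after T=103 is 104
Earliest = 104, winner (lex tiebreak) = job_C

Answer: job_C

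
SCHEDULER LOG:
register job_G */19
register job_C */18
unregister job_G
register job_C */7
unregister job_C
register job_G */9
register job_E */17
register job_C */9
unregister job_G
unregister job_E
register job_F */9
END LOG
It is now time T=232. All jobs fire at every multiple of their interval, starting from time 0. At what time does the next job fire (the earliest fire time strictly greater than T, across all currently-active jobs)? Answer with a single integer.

Answer: 234

Derivation:
Op 1: register job_G */19 -> active={job_G:*/19}
Op 2: register job_C */18 -> active={job_C:*/18, job_G:*/19}
Op 3: unregister job_G -> active={job_C:*/18}
Op 4: register job_C */7 -> active={job_C:*/7}
Op 5: unregister job_C -> active={}
Op 6: register job_G */9 -> active={job_G:*/9}
Op 7: register job_E */17 -> active={job_E:*/17, job_G:*/9}
Op 8: register job_C */9 -> active={job_C:*/9, job_E:*/17, job_G:*/9}
Op 9: unregister job_G -> active={job_C:*/9, job_E:*/17}
Op 10: unregister job_E -> active={job_C:*/9}
Op 11: register job_F */9 -> active={job_C:*/9, job_F:*/9}
  job_C: interval 9, next fire after T=232 is 234
  job_F: interval 9, next fire after T=232 is 234
Earliest fire time = 234 (job job_C)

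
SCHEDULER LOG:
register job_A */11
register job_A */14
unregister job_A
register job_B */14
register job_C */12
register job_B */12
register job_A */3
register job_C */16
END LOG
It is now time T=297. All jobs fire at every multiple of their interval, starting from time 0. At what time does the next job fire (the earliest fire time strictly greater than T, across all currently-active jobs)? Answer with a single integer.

Op 1: register job_A */11 -> active={job_A:*/11}
Op 2: register job_A */14 -> active={job_A:*/14}
Op 3: unregister job_A -> active={}
Op 4: register job_B */14 -> active={job_B:*/14}
Op 5: register job_C */12 -> active={job_B:*/14, job_C:*/12}
Op 6: register job_B */12 -> active={job_B:*/12, job_C:*/12}
Op 7: register job_A */3 -> active={job_A:*/3, job_B:*/12, job_C:*/12}
Op 8: register job_C */16 -> active={job_A:*/3, job_B:*/12, job_C:*/16}
  job_A: interval 3, next fire after T=297 is 300
  job_B: interval 12, next fire after T=297 is 300
  job_C: interval 16, next fire after T=297 is 304
Earliest fire time = 300 (job job_A)

Answer: 300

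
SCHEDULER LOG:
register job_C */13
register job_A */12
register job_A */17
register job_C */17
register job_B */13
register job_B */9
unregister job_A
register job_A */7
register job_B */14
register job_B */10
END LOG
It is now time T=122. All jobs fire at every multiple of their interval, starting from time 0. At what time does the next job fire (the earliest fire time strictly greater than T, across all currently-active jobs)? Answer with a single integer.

Op 1: register job_C */13 -> active={job_C:*/13}
Op 2: register job_A */12 -> active={job_A:*/12, job_C:*/13}
Op 3: register job_A */17 -> active={job_A:*/17, job_C:*/13}
Op 4: register job_C */17 -> active={job_A:*/17, job_C:*/17}
Op 5: register job_B */13 -> active={job_A:*/17, job_B:*/13, job_C:*/17}
Op 6: register job_B */9 -> active={job_A:*/17, job_B:*/9, job_C:*/17}
Op 7: unregister job_A -> active={job_B:*/9, job_C:*/17}
Op 8: register job_A */7 -> active={job_A:*/7, job_B:*/9, job_C:*/17}
Op 9: register job_B */14 -> active={job_A:*/7, job_B:*/14, job_C:*/17}
Op 10: register job_B */10 -> active={job_A:*/7, job_B:*/10, job_C:*/17}
  job_A: interval 7, next fire after T=122 is 126
  job_B: interval 10, next fire after T=122 is 130
  job_C: interval 17, next fire after T=122 is 136
Earliest fire time = 126 (job job_A)

Answer: 126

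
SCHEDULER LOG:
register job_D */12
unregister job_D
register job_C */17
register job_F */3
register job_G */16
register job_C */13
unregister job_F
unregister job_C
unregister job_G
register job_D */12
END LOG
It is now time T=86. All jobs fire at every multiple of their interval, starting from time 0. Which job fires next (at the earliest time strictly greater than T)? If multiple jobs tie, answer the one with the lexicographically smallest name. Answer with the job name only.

Answer: job_D

Derivation:
Op 1: register job_D */12 -> active={job_D:*/12}
Op 2: unregister job_D -> active={}
Op 3: register job_C */17 -> active={job_C:*/17}
Op 4: register job_F */3 -> active={job_C:*/17, job_F:*/3}
Op 5: register job_G */16 -> active={job_C:*/17, job_F:*/3, job_G:*/16}
Op 6: register job_C */13 -> active={job_C:*/13, job_F:*/3, job_G:*/16}
Op 7: unregister job_F -> active={job_C:*/13, job_G:*/16}
Op 8: unregister job_C -> active={job_G:*/16}
Op 9: unregister job_G -> active={}
Op 10: register job_D */12 -> active={job_D:*/12}
  job_D: interval 12, next fire after T=86 is 96
Earliest = 96, winner (lex tiebreak) = job_D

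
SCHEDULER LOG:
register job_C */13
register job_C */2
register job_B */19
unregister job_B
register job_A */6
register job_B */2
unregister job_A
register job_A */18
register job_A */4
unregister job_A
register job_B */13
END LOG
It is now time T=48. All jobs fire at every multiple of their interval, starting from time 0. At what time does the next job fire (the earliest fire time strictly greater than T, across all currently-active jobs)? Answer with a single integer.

Answer: 50

Derivation:
Op 1: register job_C */13 -> active={job_C:*/13}
Op 2: register job_C */2 -> active={job_C:*/2}
Op 3: register job_B */19 -> active={job_B:*/19, job_C:*/2}
Op 4: unregister job_B -> active={job_C:*/2}
Op 5: register job_A */6 -> active={job_A:*/6, job_C:*/2}
Op 6: register job_B */2 -> active={job_A:*/6, job_B:*/2, job_C:*/2}
Op 7: unregister job_A -> active={job_B:*/2, job_C:*/2}
Op 8: register job_A */18 -> active={job_A:*/18, job_B:*/2, job_C:*/2}
Op 9: register job_A */4 -> active={job_A:*/4, job_B:*/2, job_C:*/2}
Op 10: unregister job_A -> active={job_B:*/2, job_C:*/2}
Op 11: register job_B */13 -> active={job_B:*/13, job_C:*/2}
  job_B: interval 13, next fire after T=48 is 52
  job_C: interval 2, next fire after T=48 is 50
Earliest fire time = 50 (job job_C)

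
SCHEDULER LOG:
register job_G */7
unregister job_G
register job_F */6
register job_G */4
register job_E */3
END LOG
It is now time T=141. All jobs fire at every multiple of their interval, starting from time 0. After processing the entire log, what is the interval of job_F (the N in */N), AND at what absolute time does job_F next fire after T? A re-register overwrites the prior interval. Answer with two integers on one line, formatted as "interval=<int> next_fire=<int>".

Answer: interval=6 next_fire=144

Derivation:
Op 1: register job_G */7 -> active={job_G:*/7}
Op 2: unregister job_G -> active={}
Op 3: register job_F */6 -> active={job_F:*/6}
Op 4: register job_G */4 -> active={job_F:*/6, job_G:*/4}
Op 5: register job_E */3 -> active={job_E:*/3, job_F:*/6, job_G:*/4}
Final interval of job_F = 6
Next fire of job_F after T=141: (141//6+1)*6 = 144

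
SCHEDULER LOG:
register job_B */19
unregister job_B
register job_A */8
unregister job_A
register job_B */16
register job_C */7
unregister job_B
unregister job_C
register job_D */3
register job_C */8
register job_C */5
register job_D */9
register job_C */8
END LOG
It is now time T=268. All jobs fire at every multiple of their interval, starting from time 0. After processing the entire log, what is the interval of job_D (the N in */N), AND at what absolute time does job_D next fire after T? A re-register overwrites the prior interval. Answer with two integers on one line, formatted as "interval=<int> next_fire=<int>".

Answer: interval=9 next_fire=270

Derivation:
Op 1: register job_B */19 -> active={job_B:*/19}
Op 2: unregister job_B -> active={}
Op 3: register job_A */8 -> active={job_A:*/8}
Op 4: unregister job_A -> active={}
Op 5: register job_B */16 -> active={job_B:*/16}
Op 6: register job_C */7 -> active={job_B:*/16, job_C:*/7}
Op 7: unregister job_B -> active={job_C:*/7}
Op 8: unregister job_C -> active={}
Op 9: register job_D */3 -> active={job_D:*/3}
Op 10: register job_C */8 -> active={job_C:*/8, job_D:*/3}
Op 11: register job_C */5 -> active={job_C:*/5, job_D:*/3}
Op 12: register job_D */9 -> active={job_C:*/5, job_D:*/9}
Op 13: register job_C */8 -> active={job_C:*/8, job_D:*/9}
Final interval of job_D = 9
Next fire of job_D after T=268: (268//9+1)*9 = 270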